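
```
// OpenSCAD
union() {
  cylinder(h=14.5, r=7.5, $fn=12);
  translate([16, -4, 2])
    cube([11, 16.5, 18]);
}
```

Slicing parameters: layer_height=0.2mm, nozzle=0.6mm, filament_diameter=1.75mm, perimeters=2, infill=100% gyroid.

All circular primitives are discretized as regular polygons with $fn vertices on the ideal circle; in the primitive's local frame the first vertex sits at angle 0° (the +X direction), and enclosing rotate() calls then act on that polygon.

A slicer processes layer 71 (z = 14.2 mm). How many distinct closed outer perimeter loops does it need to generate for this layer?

2

At z = 14.2 mm: the r=7.5 cylinder contributes a regular 12-gon of circumradius 7.5; the cube at (16, -4) is present — its section is the full 11×16.5 rectangle; Merging all regions: the 2 present regions are separate (no shared area or edge), so areas and boundary lengths simply add and each stays a separate island — 2 connected regions. The result has 2 disconnected regions.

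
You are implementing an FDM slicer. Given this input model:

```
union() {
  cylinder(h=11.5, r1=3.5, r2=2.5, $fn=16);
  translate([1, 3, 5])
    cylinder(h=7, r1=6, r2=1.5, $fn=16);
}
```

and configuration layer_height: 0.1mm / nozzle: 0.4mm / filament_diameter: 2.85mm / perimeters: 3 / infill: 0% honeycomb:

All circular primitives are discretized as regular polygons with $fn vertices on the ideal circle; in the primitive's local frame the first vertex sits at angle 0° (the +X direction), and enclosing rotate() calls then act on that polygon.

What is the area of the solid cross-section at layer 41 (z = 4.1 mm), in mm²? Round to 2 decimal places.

30.25 mm²

At z = 4.1 mm: the cone contributes a regular 16-gon of circumradius 3.143 (interpolated between r1=3.5 and r2=2.5 at t=0.357) (area = (16/2)·3.143²·sin(360°/16) = 30.25 mm²); the cone at (1, 3) is not intersected at this z (z outside [5, 12]); Combining (union): only the cone is present, so the union is just that shape — area = 30.25 mm². Overall, the cross-section is a single solid region. Net area = 30.25 mm².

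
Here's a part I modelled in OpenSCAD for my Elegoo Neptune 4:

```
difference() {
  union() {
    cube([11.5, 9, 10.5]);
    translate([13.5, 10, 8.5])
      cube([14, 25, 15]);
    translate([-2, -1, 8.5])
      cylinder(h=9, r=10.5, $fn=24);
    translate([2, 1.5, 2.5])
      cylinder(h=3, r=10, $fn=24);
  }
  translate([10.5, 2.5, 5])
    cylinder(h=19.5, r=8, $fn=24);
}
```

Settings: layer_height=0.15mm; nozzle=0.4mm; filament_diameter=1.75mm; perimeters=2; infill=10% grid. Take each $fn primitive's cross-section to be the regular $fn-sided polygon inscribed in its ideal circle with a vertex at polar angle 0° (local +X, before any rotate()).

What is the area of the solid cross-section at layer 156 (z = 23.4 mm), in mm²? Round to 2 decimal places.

At z = 23.4 mm: the cube is absent (z outside [0, 10.5]); the cube at (13.5, 10) (footprint 14×25) is included at this height (area 350.00 mm²); the cylinder at (-2, -1) does not reach this height (z outside [8.5, 17.5]); the cylinder at (2, 1.5) is not intersected at this z (z outside [2.5, 5.5]); Taking the union: only the 14×25 cube at (13.5, 10) is present, so the union is just that shape — area = 350.00 mm²; the r=8 cylinder at (10.5, 2.5) gives a regular 24-gon of circumradius 8 (constant along its height) (area = (24/2)·8.000²·sin(360°/24) = 198.77 mm²); After the difference (first − rest): starting from that combined region (350.00 mm²), the r=8 cylinder at (10.5, 2.5) misses the remaining region (no effect) — area = 350.00 mm². Overall, the cross-section is a single solid region. Net area = 350.00 mm².

350.00 mm²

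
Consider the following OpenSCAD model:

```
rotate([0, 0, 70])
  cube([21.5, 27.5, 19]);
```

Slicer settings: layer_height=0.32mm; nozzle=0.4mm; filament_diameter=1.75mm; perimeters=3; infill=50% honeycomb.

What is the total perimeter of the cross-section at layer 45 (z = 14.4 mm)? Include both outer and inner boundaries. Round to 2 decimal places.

At z = 14.4 mm: the cube (footprint 21.5×27.5) is included at this height (perimeter 98.00 mm); (whole slice rotated 70° about Z — lengths, areas and connectivity unchanged). Overall, the cross-section is a single solid region. Total boundary length (outer) = 98.00 mm.

98.00 mm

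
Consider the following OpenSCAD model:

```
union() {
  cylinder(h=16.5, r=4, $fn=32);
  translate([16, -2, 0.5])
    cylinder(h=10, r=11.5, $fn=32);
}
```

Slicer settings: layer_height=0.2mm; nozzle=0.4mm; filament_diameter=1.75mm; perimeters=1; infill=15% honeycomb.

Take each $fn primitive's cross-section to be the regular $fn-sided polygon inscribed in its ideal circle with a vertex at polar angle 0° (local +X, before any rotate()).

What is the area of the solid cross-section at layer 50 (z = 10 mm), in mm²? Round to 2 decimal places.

462.75 mm²

At z = 10 mm: the r=4 cylinder gives a regular 32-gon of circumradius 4 (constant along its height) (area = (32/2)·4.000²·sin(360°/32) = 49.94 mm²); the r=11.5 cylinder at (16, -2) gives a regular 32-gon of circumradius 11.5 (constant along its height) (area = (32/2)·11.500²·sin(360°/32) = 412.81 mm²); Taking the union: the 2 present regions are separate (no shared area or edge), so areas and boundary lengths simply add and each stays a separate island — area = 462.75 mm². Overall, the cross-section has 2 separate islands. Net area = 462.75 mm².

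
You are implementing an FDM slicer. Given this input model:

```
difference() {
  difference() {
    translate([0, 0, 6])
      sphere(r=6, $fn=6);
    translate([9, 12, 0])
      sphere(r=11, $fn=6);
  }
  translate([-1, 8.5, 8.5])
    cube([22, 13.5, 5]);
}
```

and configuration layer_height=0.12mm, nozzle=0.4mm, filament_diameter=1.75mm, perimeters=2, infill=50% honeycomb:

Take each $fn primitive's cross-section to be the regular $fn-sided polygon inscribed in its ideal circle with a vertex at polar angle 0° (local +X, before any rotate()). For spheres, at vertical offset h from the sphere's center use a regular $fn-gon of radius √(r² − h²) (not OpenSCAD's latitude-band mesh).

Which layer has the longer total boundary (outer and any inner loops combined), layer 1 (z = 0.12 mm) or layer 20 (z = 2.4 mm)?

layer 20 (z = 2.4 mm)

Layer 1 (z = 0.12): the r=6 sphere contributes a regular 6-gon of circumradius √(6²−5.88²) = 1.194 (perimeter = 2·6·1.194·sin(180°/6) = 7.16 mm); the sphere at (9, 12): section is a regular 6-gon, circumradius = √(r²−h²) = √(11²−0.12²) = 10.999 (perimeter = 2·6·10.999·sin(180°/6) = 66.00 mm); Subtracting the remaining from the first: starting from the r=6 sphere, the r=11 sphere at (9, 12) misses the remaining region (no effect) — boundary = 7.16 mm; the cube at (-1, 8.5) is absent (z outside [8.5, 13.5]); Subtracting the remaining from the first: none of the subtracted shapes is present at this height, so the result so far is unchanged — boundary = 7.16 mm. So its perimeter = 7.16 mm. Layer 20 (z = 2.4): the sphere: section is a regular 6-gon, circumradius = √(r²−h²) = √(6²−3.6²) = 4.800 (perimeter = 2·6·4.800·sin(180°/6) = 28.80 mm); the r=11 sphere at (9, 12) slices to a regular 6-gon of circumradius 10.735 (√(r²−h²) with h=2.4 from center) (perimeter = 2·6·10.735·sin(180°/6) = 64.41 mm); Taking the first minus the rest: starting from the r=6 sphere, the r=11 sphere at (9, 12) misses the remaining region (no effect) — boundary = 28.80 mm; the cube at (-1, 8.5) is absent (z outside [8.5, 13.5]); After the difference (first − rest): none of the subtracted shapes is present at this height, so the result so far is unchanged — boundary = 28.80 mm. So its perimeter = 28.80 mm. Layer 20 is larger (28.80 vs 7.16 mm).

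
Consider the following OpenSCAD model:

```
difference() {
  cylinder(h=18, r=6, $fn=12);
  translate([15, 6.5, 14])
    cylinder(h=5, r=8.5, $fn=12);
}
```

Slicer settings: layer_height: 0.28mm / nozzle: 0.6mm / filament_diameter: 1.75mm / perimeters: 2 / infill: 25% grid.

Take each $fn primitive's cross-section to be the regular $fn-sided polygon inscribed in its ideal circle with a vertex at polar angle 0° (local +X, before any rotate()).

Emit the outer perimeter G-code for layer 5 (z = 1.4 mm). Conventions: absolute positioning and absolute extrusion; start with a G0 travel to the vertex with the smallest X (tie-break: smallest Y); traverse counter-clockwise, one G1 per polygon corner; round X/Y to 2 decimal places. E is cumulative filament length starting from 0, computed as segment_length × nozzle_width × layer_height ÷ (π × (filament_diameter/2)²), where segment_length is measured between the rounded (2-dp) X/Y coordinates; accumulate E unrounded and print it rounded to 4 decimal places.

G0 X-6.00 Y0.00 Z1.40
G1 X-5.20 Y-3.00 E0.2169
G1 X-3.00 Y-5.20 E0.4342
G1 X0.00 Y-6.00 E0.6510
G1 X3.00 Y-5.20 E0.8679
G1 X5.20 Y-3.00 E1.0852
G1 X6.00 Y0.00 E1.3021
G1 X5.20 Y3.00 E1.5189
G1 X3.00 Y5.20 E1.7362
G1 X0.00 Y6.00 E1.9531
G1 X-3.00 Y5.20 E2.1700
G1 X-5.20 Y3.00 E2.3873
G1 X-6.00 Y0.00 E2.6041

At z = 1.4 mm: the cylinder: section is a regular 12-gon, circumradius r=6; the cylinder at (15, 6.5) does not reach this height (z outside [14, 19]); Taking the first minus the rest: none of the subtracted shapes is present at this height, so the r=6 cylinder is unchanged — 1 connected region. The outline is a single polygon with 12 vertices. Extrusion per mm of travel: 0.6 × 0.28 / (π × 0.875²) = 0.069846. Accumulating E over each segment gives final E = 2.6041.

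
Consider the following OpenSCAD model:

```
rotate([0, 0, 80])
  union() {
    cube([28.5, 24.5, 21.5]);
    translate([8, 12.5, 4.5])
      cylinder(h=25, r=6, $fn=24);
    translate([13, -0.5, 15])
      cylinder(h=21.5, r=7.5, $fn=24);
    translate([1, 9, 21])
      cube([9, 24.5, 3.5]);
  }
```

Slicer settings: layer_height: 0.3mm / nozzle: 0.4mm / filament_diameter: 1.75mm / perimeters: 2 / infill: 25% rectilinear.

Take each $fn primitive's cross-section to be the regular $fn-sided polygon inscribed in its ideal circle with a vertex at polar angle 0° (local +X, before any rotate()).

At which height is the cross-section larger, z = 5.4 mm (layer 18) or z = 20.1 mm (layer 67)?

layer 67 (z = 20.1 mm)

Layer 18 (z = 5.4): the cube (footprint 28.5×24.5) is included at this height (area 698.25 mm²); the cylinder at (8, 12.5): section is a regular 24-gon, circumradius r=6 (area = (24/2)·6.000²·sin(360°/24) = 111.81 mm²); the cylinder at (13, -0.5) does not reach this height (z outside [15, 36.5]); the cube at (1, 9) is not intersected at this z (z outside [21, 24.5]); Merging all regions: the r=6 cylinder at (8, 12.5) lies entirely inside the 28.5×24.5 cube, so the union is just the 28.5×24.5 cube — area = 698.25 mm²; (whole slice rotated 80° about Z — lengths, areas and connectivity unchanged). So its area = 698.25 mm². Layer 67 (z = 20.1): the cube is present — its section is the full 28.5×24.5 rectangle (area 698.25 mm²); the r=6 cylinder at (8, 12.5) contributes a regular 24-gon of circumradius 6 (area = (24/2)·6.000²·sin(360°/24) = 111.81 mm²); the cylinder at (13, -0.5): section is a regular 24-gon, circumradius r=7.5 (area = (24/2)·7.500²·sin(360°/24) = 174.70 mm²); the cube at (1, 9) does not reach this height (z outside [21, 24.5]); Taking the union: the regions partially overlap — summed areas 984.76 mm² minus the doubly-counted overlap 191.69 mm² gives 793.07 mm² — area = 793.07 mm²; (rotated 80° about Z; rotation is an isometry so areas/perimeters/island counts are preserved). So its area = 793.07 mm². Layer 67 is larger (793.07 vs 698.25 mm²).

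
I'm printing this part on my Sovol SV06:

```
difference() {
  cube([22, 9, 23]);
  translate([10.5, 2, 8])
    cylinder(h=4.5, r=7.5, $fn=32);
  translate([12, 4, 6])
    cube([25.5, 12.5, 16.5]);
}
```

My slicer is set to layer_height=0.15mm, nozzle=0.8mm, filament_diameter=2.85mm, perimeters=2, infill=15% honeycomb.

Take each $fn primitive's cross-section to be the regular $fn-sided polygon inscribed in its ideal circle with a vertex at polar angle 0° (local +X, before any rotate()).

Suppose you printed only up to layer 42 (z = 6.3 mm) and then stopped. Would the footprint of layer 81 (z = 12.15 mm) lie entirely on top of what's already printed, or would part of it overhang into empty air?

entirely on top

Compare the two slices. At z = 6.3: the cube is present — its section is the full 22×9 rectangle (area 198.00 mm²); the cylinder at (10.5, 2) is absent (z outside [8, 12.5]); the 25.5×12.5 cube at (12, 4) contributes its full rectangle (area 318.75 mm²); Subtracting the remaining from the first: starting from the 22×9 cube (198.00 mm²), the 25.5×12.5 cube at (12, 4) partially overlaps it — only the 50.00 mm² overlap (of its 318.75 mm²) is removed, clipping the outline — area = 148.00 mm². At z = 12.15: the cube is present — its section is the full 22×9 rectangle (area 198.00 mm²); the r=7.5 cylinder at (10.5, 2) gives a regular 32-gon of circumradius 7.5 (constant along its height) (area = (32/2)·7.500²·sin(360°/32) = 175.58 mm²); the cube at (12, 4) is present — its section is the full 25.5×12.5 rectangle (area 318.75 mm²); After the difference (first − rest): starting from the 22×9 cube (198.00 mm²), the r=7.5 cylinder at (10.5, 2) partially overlaps it — only the 115.67 mm² overlap (of its 175.58 mm²) is removed, clipping the outline; the 25.5×12.5 cube at (12, 4) partially overlaps it — only the 29.21 mm² overlap (of its 318.75 mm²) is removed, clipping the outline — area = 53.12 mm². Checking containment: the cross-section at z = 12.15 is a subset of the cross-section at z = 6.3.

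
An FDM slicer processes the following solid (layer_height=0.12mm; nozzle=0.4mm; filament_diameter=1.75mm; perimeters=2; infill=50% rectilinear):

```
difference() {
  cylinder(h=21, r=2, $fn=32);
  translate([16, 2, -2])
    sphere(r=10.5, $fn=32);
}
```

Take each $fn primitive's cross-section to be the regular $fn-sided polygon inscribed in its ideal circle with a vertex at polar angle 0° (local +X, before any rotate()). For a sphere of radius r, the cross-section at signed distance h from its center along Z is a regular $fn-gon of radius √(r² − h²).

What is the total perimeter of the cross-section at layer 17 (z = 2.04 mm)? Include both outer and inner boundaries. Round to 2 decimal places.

12.55 mm

At z = 2.04 mm: the cylinder: section is a regular 32-gon, circumradius r=2 (perimeter = 2·32·2.000·sin(180°/32) = 12.55 mm); the sphere at (16, 2): section is a regular 32-gon, circumradius = √(r²−h²) = √(10.5²−4.04²) = 9.692 (perimeter = 2·32·9.692·sin(180°/32) = 60.80 mm); Taking the first minus the rest: starting from the r=2 cylinder, the r=10.5 sphere at (16, 2) misses the remaining region (no effect) — boundary = 12.55 mm. Overall, the cross-section is a single solid region. Total boundary length (outer) = 12.55 mm.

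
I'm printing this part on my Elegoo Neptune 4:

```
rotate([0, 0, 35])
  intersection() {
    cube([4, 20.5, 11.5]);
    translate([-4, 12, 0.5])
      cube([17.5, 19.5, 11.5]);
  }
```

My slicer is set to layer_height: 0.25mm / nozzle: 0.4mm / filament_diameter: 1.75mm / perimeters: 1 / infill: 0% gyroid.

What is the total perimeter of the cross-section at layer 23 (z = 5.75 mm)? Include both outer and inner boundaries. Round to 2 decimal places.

At z = 5.75 mm: the cube is present — its section is the full 4×20.5 rectangle (perimeter 49.00 mm); the cube at (-4, 12) is present — its section is the full 17.5×19.5 rectangle (perimeter 74.00 mm); After intersecting: the 17.5×19.5 cube at (-4, 12) partially overlaps the 4×20.5 cube; clipping to the common part keeps 34.00 mm² — boundary = 25.00 mm; (whole slice rotated 35° about Z — lengths, areas and connectivity unchanged). Overall, the cross-section is a single solid region. Total boundary length (outer) = 25.00 mm.

25.00 mm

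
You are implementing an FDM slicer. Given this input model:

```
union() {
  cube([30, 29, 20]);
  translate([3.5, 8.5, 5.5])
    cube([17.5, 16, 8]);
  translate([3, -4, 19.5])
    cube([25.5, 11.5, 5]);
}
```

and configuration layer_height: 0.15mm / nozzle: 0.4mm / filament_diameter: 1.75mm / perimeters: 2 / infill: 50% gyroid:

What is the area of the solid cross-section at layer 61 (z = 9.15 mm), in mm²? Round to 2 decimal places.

At z = 9.15 mm: the cube (footprint 30×29) is included at this height (area 870.00 mm²); the cube at (3.5, 8.5) is present — its section is the full 17.5×16 rectangle (area 280.00 mm²); the cube at (3, -4) does not reach this height (z outside [19.5, 24.5]); Combining (union): the 17.5×16 cube at (3.5, 8.5) lies entirely inside the 30×29 cube, so the union is just the 30×29 cube — area = 870.00 mm². Overall, the cross-section is a single solid region. Net area = 870.00 mm².

870.00 mm²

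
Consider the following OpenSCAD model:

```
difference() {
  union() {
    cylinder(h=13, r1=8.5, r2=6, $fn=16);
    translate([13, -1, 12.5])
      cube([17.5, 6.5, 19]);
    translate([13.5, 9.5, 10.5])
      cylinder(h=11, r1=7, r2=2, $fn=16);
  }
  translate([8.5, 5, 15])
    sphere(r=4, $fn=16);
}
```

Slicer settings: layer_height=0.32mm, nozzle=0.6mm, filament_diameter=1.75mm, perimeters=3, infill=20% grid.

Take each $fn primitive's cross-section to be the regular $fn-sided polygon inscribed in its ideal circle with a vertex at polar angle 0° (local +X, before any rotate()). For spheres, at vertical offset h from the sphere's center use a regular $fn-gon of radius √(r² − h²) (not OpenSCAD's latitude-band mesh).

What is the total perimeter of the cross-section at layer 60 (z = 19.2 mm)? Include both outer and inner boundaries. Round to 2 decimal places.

67.01 mm

At z = 19.2 mm: the cone does not reach this height (z outside [0, 13]); the cube at (13, -1) (footprint 17.5×6.5) is included at this height (perimeter 48.00 mm); the cone at (13.5, 9.5) (r1=7→r2=2) has section circumradius 3.045 here — a regular 16-gon (perimeter = 2·16·3.045·sin(180°/16) = 19.01 mm); Merging all regions: the 2 present regions are separate (no shared area or edge), so areas and boundary lengths simply add and each stays a separate island — boundary = 67.01 mm; the sphere at (8.5, 5) is not intersected at this z (|z−center|=4.200 > r=4); After the difference (first − rest): none of the subtracted shapes is present at this height, so that combined region is unchanged — boundary = 67.01 mm. Overall, the cross-section has 2 separate islands. Total boundary length (outer) = 67.01 mm.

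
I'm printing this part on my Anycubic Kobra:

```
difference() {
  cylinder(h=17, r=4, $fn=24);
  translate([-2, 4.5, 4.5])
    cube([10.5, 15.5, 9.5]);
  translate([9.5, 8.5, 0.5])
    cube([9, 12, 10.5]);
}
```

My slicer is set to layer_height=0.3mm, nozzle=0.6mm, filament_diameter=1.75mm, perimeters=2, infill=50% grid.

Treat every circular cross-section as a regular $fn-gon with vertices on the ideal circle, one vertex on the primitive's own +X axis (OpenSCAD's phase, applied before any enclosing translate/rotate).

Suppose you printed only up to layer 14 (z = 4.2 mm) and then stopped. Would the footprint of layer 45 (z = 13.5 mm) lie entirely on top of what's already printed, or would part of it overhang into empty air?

entirely on top

Compare the two slices. At z = 4.2: the r=4 cylinder gives a regular 24-gon of circumradius 4 (constant along its height) (area = (24/2)·4.000²·sin(360°/24) = 49.69 mm²); the cube at (-2, 4.5) does not reach this height (z outside [4.5, 14]); the cube at (9.5, 8.5) is present — its section is the full 9×12 rectangle (area 108.00 mm²); Taking the first minus the rest: starting from the r=4 cylinder (49.69 mm²), the 9×12 cube at (9.5, 8.5) misses the remaining region (no effect) — area = 49.69 mm². At z = 13.5: the cylinder: section is a regular 24-gon, circumradius r=4 (area = (24/2)·4.000²·sin(360°/24) = 49.69 mm²); the 10.5×15.5 cube at (-2, 4.5) contributes its full rectangle (area 162.75 mm²); the cube at (9.5, 8.5) is not intersected at this z (z outside [0.5, 11]); Taking the first minus the rest: starting from the r=4 cylinder (49.69 mm²), the 10.5×15.5 cube at (-2, 4.5) misses the remaining region (no effect) — area = 49.69 mm². Checking containment: the cross-section at z = 13.5 is a subset of the cross-section at z = 4.2.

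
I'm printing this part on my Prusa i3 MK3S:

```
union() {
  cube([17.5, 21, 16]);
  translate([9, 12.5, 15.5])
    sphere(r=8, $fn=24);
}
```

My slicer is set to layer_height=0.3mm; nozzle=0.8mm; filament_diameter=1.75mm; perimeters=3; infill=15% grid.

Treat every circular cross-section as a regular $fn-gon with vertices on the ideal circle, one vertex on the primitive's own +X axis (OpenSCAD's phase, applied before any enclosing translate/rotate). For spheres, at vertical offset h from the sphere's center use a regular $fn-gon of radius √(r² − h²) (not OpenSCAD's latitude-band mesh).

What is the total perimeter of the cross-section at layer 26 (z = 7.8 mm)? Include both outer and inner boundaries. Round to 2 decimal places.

At z = 7.8 mm: the 17.5×21 cube contributes its full rectangle (perimeter 77.00 mm); the r=8 sphere at (9, 12.5) contributes a regular 24-gon of circumradius √(8²−7.7²) = 2.170 (perimeter = 2·24·2.170·sin(180°/24) = 13.60 mm); Taking the union: the r=8 sphere at (9, 12.5) lies entirely inside the 17.5×21 cube, so the union is just the 17.5×21 cube — boundary = 77.00 mm. Overall, the cross-section is a single solid region. Total boundary length (outer) = 77.00 mm.

77.00 mm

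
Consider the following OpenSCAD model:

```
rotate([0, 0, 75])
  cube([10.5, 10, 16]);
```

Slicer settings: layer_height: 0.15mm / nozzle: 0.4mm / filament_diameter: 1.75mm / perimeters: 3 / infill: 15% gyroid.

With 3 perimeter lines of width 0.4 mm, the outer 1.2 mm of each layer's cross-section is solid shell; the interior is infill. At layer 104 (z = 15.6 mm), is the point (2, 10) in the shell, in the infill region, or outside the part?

shell

At z = 15.6 mm: the cube is present — its section is the full 10.5×10 rectangle; (whole slice rotated 75° about Z — lengths, areas and connectivity unchanged). Overall, the cross-section is a single solid region. Undo the 75° rotation: the query point maps to (10.177, 0.656) in the un-rotated model frame. The nearest boundary edge runs (10.50, 0.00)→(10.50, 10.00); distance from the point to it = 0.32 mm. The point is inside the cross-section, 0.32 mm from the nearest boundary — within the 1.2 mm shell band (3 × 0.4).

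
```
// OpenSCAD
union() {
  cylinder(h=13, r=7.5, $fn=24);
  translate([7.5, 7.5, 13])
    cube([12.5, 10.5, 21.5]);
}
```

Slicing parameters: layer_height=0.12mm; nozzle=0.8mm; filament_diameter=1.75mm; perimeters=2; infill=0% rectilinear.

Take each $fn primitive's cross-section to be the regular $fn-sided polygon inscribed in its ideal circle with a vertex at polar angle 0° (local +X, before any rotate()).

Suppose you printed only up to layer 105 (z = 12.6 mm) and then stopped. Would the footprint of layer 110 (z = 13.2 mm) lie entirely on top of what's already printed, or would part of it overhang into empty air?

part overhangs

Compare the two slices. At z = 12.6: the r=7.5 cylinder contributes a regular 24-gon of circumradius 7.5 (area = (24/2)·7.500²·sin(360°/24) = 174.70 mm²); the cube at (7.5, 7.5) is absent (z outside [13, 34.5]); Taking the union: only the r=7.5 cylinder is present, so the union is just that shape — area = 174.70 mm². At z = 13.2: the cylinder is not intersected at this z (z outside [0, 13]); the cube at (7.5, 7.5) is present — its section is the full 12.5×10.5 rectangle (area 131.25 mm²); Taking the union: only the 12.5×10.5 cube at (7.5, 7.5) is present, so the union is just that shape — area = 131.25 mm². Checking containment: at z = 13.2 the cross-section extends beyond the z = 12.6 cross-section by about 131.25 mm².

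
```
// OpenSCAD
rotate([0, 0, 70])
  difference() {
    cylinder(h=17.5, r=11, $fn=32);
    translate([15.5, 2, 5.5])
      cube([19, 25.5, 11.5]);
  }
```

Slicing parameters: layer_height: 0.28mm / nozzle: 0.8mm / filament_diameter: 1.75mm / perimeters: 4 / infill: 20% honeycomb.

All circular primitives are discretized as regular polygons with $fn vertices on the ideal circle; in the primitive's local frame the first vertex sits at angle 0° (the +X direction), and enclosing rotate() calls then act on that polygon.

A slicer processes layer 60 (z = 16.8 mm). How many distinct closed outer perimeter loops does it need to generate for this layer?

1

At z = 16.8 mm: the cylinder: section is a regular 32-gon, circumradius r=11; the cube at (15.5, 2) (footprint 19×25.5) is included at this height; Subtracting the remaining from the first: starting from the r=11 cylinder, the 19×25.5 cube at (15.5, 2) misses the remaining region (no effect) — 1 connected region; (whole slice rotated 70° about Z — lengths, areas and connectivity unchanged). The result has 1 disconnected region.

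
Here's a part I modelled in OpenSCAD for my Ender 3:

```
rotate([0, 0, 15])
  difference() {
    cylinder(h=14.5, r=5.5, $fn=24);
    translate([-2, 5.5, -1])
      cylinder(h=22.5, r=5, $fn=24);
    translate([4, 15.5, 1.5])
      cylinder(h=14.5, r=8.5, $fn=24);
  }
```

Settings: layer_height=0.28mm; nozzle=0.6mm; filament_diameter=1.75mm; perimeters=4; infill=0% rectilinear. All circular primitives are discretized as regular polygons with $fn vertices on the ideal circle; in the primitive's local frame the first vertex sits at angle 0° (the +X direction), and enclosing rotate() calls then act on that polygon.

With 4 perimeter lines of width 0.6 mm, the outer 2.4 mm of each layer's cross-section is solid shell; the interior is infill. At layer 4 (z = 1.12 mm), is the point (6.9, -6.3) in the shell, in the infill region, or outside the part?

At z = 1.12 mm: the cylinder: section is a regular 24-gon, circumradius r=5.5; the r=5 cylinder at (-2, 5.5) gives a regular 24-gon of circumradius 5 (constant along its height); the cylinder at (4, 15.5) is not intersected at this z (z outside [1.5, 16]); After the difference (first − rest): starting from the r=5.5 cylinder, the r=5 cylinder at (-2, 5.5) partially overlaps it — only the 27.81 mm² overlap (of its 77.65 mm²) is removed, clipping the outline — 1 connected region; (rotated 15° about Z; rotation is an isometry so areas/perimeters/island counts are preserved). Overall, the cross-section is a single solid region. Undo the 15° rotation: the query point maps to (5.034, -7.871) in the un-rotated model frame. The nearest boundary edge runs (3.89, -3.89)→(2.75, -4.76); distance from the point to it = 3.86 mm. The point is not inside any of the regions above, so it lies outside the cross-section (3.86 mm from the nearest boundary).

outside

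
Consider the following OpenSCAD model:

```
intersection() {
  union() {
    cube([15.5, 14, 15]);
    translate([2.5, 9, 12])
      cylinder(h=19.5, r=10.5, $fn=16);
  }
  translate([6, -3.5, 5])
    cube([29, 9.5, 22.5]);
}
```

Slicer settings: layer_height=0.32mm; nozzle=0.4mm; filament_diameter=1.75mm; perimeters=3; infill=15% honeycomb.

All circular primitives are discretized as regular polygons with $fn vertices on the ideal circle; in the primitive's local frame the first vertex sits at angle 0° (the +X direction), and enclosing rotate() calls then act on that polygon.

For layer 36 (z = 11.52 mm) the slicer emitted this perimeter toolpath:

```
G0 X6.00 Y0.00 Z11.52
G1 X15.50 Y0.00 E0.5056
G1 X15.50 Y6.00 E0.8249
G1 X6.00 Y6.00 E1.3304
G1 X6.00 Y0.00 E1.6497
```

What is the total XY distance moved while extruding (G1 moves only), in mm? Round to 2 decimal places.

31.00 mm

Sum the Euclidean lengths of each G1 segment: total = 31.00 mm.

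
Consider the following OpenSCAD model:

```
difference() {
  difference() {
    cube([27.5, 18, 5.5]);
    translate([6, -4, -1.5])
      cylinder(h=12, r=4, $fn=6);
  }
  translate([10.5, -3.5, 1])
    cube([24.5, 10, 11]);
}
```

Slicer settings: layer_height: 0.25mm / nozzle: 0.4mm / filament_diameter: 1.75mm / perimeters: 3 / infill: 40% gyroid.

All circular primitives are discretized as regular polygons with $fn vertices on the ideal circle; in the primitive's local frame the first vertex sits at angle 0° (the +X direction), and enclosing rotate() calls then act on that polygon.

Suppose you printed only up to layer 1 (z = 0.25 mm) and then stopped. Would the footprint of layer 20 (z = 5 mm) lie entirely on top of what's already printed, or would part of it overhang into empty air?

Compare the two slices. At z = 0.25: the cube (footprint 27.5×18) is included at this height (area 495.00 mm²); the r=4 cylinder at (6, -4) gives a regular 6-gon of circumradius 4 (constant along its height) (area = (6/2)·4.000²·sin(360°/6) = 41.57 mm²); After the difference (first − rest): starting from the 27.5×18 cube (495.00 mm²), the r=4 cylinder at (6, -4) misses the remaining region (no effect) — area = 495.00 mm²; the cube at (10.5, -3.5) is not intersected at this z (z outside [1, 12]); After the difference (first − rest): none of the subtracted shapes is present at this height, so the result so far is unchanged — area = 495.00 mm². At z = 5: the 27.5×18 cube contributes its full rectangle (area 495.00 mm²); the cylinder at (6, -4): section is a regular 6-gon, circumradius r=4 (area = (6/2)·4.000²·sin(360°/6) = 41.57 mm²); After the difference (first − rest): starting from the 27.5×18 cube (495.00 mm²), the r=4 cylinder at (6, -4) misses the remaining region (no effect) — area = 495.00 mm²; the cube at (10.5, -3.5) is present — its section is the full 24.5×10 rectangle (area 245.00 mm²); Taking the first minus the rest: starting from that combined region (495.00 mm²), the 24.5×10 cube at (10.5, -3.5) partially overlaps it — only the 110.50 mm² overlap (of its 245.00 mm²) is removed, clipping the outline — area = 384.50 mm². Checking containment: the cross-section at z = 5 is a subset of the cross-section at z = 0.25.

entirely on top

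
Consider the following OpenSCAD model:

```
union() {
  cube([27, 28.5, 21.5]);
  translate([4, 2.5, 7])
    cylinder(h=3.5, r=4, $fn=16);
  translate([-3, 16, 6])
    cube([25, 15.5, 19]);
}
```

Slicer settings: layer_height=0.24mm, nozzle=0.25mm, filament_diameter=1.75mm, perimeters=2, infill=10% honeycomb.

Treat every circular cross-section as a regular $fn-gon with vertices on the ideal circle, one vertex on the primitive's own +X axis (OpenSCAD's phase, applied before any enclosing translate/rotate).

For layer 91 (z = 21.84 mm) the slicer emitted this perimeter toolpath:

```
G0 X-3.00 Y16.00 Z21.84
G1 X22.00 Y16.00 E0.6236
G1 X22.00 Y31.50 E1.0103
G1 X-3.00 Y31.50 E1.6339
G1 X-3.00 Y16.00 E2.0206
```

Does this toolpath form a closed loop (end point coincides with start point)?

yes

Start point (G0): (-3.00, 16.00). End point (last G1): the path returns to the start — closed.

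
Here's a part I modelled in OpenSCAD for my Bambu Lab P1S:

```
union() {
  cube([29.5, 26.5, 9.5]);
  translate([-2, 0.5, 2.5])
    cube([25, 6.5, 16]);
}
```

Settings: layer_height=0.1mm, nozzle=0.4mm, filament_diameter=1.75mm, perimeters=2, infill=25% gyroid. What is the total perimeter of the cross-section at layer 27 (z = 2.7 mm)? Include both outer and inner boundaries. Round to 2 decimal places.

At z = 2.7 mm: the 29.5×26.5 cube contributes its full rectangle (perimeter 112.00 mm); the 25×6.5 cube at (-2, 0.5) contributes its full rectangle (perimeter 63.00 mm); Taking the union: the regions partially overlap (shared area 149.50 mm²), so the edge portions inside another operand are dropped and the merged outline is re-measured after clipping — boundary = 116.00 mm. Overall, the cross-section is a single solid region. Total boundary length (outer) = 116.00 mm.

116.00 mm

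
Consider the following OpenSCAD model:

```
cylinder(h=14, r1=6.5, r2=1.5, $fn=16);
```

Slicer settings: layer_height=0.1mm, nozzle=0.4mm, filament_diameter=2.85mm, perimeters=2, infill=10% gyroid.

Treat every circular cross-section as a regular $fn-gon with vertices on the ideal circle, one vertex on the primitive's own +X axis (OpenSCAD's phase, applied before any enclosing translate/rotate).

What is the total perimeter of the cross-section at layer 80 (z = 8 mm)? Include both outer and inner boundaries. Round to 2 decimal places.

At z = 8 mm: the cone contributes a regular 16-gon of circumradius 3.643 (interpolated between r1=6.5 and r2=1.5 at t=0.571) (perimeter = 2·16·3.643·sin(180°/16) = 22.74 mm). Overall, the cross-section is a single solid region. Total boundary length (outer) = 22.74 mm.

22.74 mm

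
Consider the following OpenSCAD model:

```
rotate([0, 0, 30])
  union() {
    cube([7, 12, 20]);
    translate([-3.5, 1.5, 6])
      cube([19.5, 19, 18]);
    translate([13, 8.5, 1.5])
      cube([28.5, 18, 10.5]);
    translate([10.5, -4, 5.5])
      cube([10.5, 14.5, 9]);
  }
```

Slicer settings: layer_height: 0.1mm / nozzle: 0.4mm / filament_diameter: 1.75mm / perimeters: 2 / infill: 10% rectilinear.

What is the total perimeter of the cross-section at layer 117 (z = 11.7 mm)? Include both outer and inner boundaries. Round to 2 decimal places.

At z = 11.7 mm: the cube is present — its section is the full 7×12 rectangle (perimeter 38.00 mm); the cube at (-3.5, 1.5) (footprint 19.5×19) is included at this height (perimeter 77.00 mm); the cube at (13, 8.5) is present — its section is the full 28.5×18 rectangle (perimeter 93.00 mm); the cube at (10.5, -4) is present — its section is the full 10.5×14.5 rectangle (perimeter 50.00 mm); Taking the union: the regions partially overlap (shared area 169.00 mm²), so the edge portions inside another operand are dropped and the merged outline is re-measured after clipping — boundary = 154.00 mm; (whole slice rotated 30° about Z — lengths, areas and connectivity unchanged). Overall, the cross-section is a single solid region. Total boundary length (outer) = 154.00 mm.

154.00 mm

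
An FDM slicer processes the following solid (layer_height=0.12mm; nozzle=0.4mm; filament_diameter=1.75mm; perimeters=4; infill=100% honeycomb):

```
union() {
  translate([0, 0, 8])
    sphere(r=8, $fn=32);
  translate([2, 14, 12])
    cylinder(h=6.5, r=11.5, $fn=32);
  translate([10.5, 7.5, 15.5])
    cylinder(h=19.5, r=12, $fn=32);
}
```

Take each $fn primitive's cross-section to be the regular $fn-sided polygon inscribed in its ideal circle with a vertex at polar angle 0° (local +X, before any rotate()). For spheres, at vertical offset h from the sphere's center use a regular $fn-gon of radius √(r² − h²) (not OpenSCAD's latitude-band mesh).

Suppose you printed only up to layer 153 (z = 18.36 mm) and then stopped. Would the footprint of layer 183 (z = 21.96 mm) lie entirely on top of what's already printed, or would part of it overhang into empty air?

entirely on top

Compare the two slices. At z = 18.36: the sphere is absent (|z−center|=10.360 > r=8); the r=11.5 cylinder at (2, 14) contributes a regular 32-gon of circumradius 11.5 (area = (32/2)·11.500²·sin(360°/32) = 412.81 mm²); the r=12 cylinder at (10.5, 7.5) gives a regular 32-gon of circumradius 12 (constant along its height) (area = (32/2)·12.000²·sin(360°/32) = 449.49 mm²); Combining (union): the regions partially overlap — summed areas 862.30 mm² minus the doubly-counted overlap 189.21 mm² gives 673.09 mm² — area = 673.09 mm². At z = 21.96: the sphere does not reach this height (|z−center|=13.960 > r=8); the cylinder at (2, 14) is absent (z outside [12, 18.5]); the r=12 cylinder at (10.5, 7.5) contributes a regular 32-gon of circumradius 12 (area = (32/2)·12.000²·sin(360°/32) = 449.49 mm²); Merging all regions: only the r=12 cylinder at (10.5, 7.5) is present, so the union is just that shape — area = 449.49 mm². Checking containment: the cross-section at z = 21.96 is a subset of the cross-section at z = 18.36.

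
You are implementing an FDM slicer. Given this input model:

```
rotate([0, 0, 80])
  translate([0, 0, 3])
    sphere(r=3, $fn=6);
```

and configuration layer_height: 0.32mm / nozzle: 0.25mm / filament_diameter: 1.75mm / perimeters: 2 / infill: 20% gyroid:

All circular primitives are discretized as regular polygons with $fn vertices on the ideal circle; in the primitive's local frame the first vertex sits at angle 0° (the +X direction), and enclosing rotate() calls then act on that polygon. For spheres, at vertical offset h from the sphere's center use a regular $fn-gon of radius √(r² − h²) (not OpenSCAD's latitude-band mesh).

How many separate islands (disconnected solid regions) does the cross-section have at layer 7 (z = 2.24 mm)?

At z = 2.24 mm: the r=3 sphere slices to a regular 6-gon of circumradius 2.902 (√(r²−h²) with h=0.76 from center); (rotated 80° about Z; rotation is an isometry so areas/perimeters/island counts are preserved). Overall, the cross-section is a single solid region. Island count = 1.

1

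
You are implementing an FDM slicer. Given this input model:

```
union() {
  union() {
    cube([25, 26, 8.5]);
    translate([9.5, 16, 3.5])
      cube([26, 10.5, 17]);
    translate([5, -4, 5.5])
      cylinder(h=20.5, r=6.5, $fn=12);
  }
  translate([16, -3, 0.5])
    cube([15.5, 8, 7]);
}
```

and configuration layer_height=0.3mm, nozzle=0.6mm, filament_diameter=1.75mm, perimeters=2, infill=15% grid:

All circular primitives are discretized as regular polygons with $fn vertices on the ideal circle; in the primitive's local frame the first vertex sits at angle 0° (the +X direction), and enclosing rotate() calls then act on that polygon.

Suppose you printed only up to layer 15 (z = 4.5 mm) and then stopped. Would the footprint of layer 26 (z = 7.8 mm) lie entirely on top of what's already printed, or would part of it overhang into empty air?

Compare the two slices. At z = 4.5: the 25×26 cube contributes its full rectangle (area 650.00 mm²); the 26×10.5 cube at (9.5, 16) contributes its full rectangle (area 273.00 mm²); the cylinder at (5, -4) does not reach this height (z outside [5.5, 26]); Taking the union: the regions partially overlap — summed areas 923.00 mm² minus the doubly-counted overlap 155.00 mm² gives 768.00 mm² — area = 768.00 mm²; the cube at (16, -3) is present — its section is the full 15.5×8 rectangle (area 124.00 mm²); Merging all regions: the regions partially overlap — summed areas 892.00 mm² minus the doubly-counted overlap 45.00 mm² gives 847.00 mm² — area = 847.00 mm². At z = 7.8: the 25×26 cube contributes its full rectangle (area 650.00 mm²); the cube at (9.5, 16) (footprint 26×10.5) is included at this height (area 273.00 mm²); the r=6.5 cylinder at (5, -4) gives a regular 12-gon of circumradius 6.5 (constant along its height) (area = (12/2)·6.500²·sin(360°/12) = 126.75 mm²); Combining (union): the regions partially overlap — summed areas 1049.75 mm² minus the doubly-counted overlap 171.07 mm² gives 878.68 mm² — area = 878.68 mm²; the cube at (16, -3) is not intersected at this z (z outside [0.5, 7.5]); Merging all regions: only the result so far is present, so the union is just that shape — area = 878.68 mm². Checking containment: at z = 7.8 the cross-section extends beyond the z = 4.5 cross-section by about 110.68 mm².

part overhangs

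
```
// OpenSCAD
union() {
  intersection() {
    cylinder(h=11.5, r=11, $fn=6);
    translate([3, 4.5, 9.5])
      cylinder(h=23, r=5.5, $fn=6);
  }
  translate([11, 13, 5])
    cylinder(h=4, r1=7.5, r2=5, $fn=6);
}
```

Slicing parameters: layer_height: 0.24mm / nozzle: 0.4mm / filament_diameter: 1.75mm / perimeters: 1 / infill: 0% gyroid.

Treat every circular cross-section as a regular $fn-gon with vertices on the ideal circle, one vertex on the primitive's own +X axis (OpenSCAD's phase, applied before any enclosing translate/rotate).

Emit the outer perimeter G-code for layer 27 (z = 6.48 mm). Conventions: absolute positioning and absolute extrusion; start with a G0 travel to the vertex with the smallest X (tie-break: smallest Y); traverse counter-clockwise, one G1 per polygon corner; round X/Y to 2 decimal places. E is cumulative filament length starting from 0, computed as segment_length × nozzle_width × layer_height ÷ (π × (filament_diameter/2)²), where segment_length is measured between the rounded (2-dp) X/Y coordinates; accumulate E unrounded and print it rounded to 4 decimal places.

G0 X4.43 Y13.00 Z6.48
G1 X7.71 Y7.31 E0.2621
G1 X14.29 Y7.31 E0.5248
G1 X17.57 Y13.00 E0.7869
G1 X14.29 Y18.69 E1.0490
G1 X7.71 Y18.69 E1.3116
G1 X4.43 Y13.00 E1.5738

At z = 6.48 mm: the r=11 cylinder gives a regular 6-gon of circumradius 11 (constant along its height); the cylinder at (3, 4.5) does not reach this height (z outside [9.5, 32.5]); Taking the intersection: at least one operand is absent at this height, so nothing remains; the cone at (11, 13): at t=0.370 of its height the radius interpolates to r₁+(r₂−r₁)t = 6.575, giving a regular 6-gon of that circumradius; Taking the union: only the cone at (11, 13) is present, so the union is just that shape — 1 connected region. The outline is a single polygon with 6 vertices. Extrusion per mm of travel: 0.4 × 0.24 / (π × 0.875²) = 0.039912. Accumulating E over each segment gives final E = 1.5738.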